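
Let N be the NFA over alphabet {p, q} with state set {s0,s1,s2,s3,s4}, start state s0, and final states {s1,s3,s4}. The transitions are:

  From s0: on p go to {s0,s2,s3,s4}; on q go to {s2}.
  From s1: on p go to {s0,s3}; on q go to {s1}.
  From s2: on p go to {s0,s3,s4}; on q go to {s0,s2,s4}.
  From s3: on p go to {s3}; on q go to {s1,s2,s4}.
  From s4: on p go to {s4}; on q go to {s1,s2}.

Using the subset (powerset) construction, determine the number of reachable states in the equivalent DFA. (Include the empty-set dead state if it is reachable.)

7

Start state of the DFA: {s0}.
{s0} --p--> {s0,s2,s3,s4}  [new]
{s0} --q--> {s2}  [new]
{s0,s2,s3,s4} --p--> {s0,s2,s3,s4}  [seen]
{s0,s2,s3,s4} --q--> {s0,s1,s2,s4}  [new]
{s2} --p--> {s0,s3,s4}  [new]
{s2} --q--> {s0,s2,s4}  [new]
{s0,s1,s2,s4} --p--> {s0,s2,s3,s4}  [seen]
{s0,s1,s2,s4} --q--> {s0,s1,s2,s4}  [seen]
{s0,s3,s4} --p--> {s0,s2,s3,s4}  [seen]
{s0,s3,s4} --q--> {s1,s2,s4}  [new]
{s0,s2,s4} --p--> {s0,s2,s3,s4}  [seen]
{s0,s2,s4} --q--> {s0,s1,s2,s4}  [seen]
{s1,s2,s4} --p--> {s0,s3,s4}  [seen]
{s1,s2,s4} --q--> {s0,s1,s2,s4}  [seen]
Reachable DFA states: {s0}, {s0,s2,s3,s4}, {s2}, {s0,s1,s2,s4}, {s0,s3,s4}, {s0,s2,s4}, {s1,s2,s4}.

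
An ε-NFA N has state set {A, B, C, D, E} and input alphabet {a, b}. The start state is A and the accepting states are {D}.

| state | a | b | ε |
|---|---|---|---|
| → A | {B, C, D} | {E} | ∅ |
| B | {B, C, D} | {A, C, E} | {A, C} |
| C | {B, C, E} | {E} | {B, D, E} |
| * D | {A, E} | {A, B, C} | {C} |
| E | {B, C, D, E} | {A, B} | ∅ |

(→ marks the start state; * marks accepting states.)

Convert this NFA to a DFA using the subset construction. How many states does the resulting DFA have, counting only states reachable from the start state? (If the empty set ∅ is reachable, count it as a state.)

3

Start state of the DFA: {A} (ε-closure of the NFA start).
{A} --a--> {A, B, C, D, E}  [new]
{A} --b--> {E}  [new]
{A, B, C, D, E} --a--> {A, B, C, D, E}  [seen]
{A, B, C, D, E} --b--> {A, B, C, D, E}  [seen]
{E} --a--> {A, B, C, D, E}  [seen]
{E} --b--> {A, B, C, D, E}  [seen]
Reachable DFA states: {A}, {A, B, C, D, E}, {E}.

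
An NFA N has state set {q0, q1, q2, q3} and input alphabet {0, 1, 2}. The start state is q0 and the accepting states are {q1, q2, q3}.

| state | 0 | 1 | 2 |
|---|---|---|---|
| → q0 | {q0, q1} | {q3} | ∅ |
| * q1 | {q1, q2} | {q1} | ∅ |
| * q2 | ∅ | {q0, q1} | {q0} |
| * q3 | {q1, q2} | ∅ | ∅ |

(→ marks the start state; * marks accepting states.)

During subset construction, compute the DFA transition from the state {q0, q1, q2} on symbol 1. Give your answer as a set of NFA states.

{q0, q1, q3}

δ(q0,1) = {q3}; δ(q1,1) = {q1}; δ(q2,1) = {q0, q1}.
Union: {q0, q1, q3}.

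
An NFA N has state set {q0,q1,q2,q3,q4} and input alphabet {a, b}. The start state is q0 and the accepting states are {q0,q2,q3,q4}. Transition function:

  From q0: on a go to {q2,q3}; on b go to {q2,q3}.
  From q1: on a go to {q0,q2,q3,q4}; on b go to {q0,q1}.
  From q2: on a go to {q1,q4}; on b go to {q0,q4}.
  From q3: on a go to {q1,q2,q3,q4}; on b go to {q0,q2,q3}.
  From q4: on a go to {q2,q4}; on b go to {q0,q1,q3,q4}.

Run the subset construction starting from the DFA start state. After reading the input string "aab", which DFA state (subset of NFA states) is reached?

{q0,q1,q2,q3,q4}

Start: {q0}.
δ(q0,a) = {q2,q3}.
Union: {q2,q3}.
After a: {q2,q3}.
δ(q2,a) = {q1,q4}; δ(q3,a) = {q1,q2,q3,q4}.
Union: {q1,q2,q3,q4}.
After a: {q1,q2,q3,q4}.
δ(q1,b) = {q0,q1}; δ(q2,b) = {q0,q4}; δ(q3,b) = {q0,q2,q3}; δ(q4,b) = {q0,q1,q3,q4}.
Union: {q0,q1,q2,q3,q4}.
After b: {q0,q1,q2,q3,q4}.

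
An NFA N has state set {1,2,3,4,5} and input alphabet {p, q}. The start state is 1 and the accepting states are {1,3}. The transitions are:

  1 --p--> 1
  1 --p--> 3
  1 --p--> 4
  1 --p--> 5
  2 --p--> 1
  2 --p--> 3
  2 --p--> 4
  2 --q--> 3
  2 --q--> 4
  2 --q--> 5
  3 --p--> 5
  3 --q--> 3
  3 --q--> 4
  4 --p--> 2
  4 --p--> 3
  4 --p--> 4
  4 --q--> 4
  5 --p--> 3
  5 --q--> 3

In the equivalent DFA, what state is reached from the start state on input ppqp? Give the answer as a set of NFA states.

Start: {1}.
δ(1,p) = {1,3,4,5}.
Union: {1,3,4,5}.
After p: {1,3,4,5}.
δ(1,p) = {1,3,4,5}; δ(3,p) = {5}; δ(4,p) = {2,3,4}; δ(5,p) = {3}.
Union: {1,2,3,4,5}.
After p: {1,2,3,4,5}.
δ(1,q) = ∅; δ(2,q) = {3,4,5}; δ(3,q) = {3,4}; δ(4,q) = {4}; δ(5,q) = {3}.
Union: {3,4,5}.
After q: {3,4,5}.
δ(3,p) = {5}; δ(4,p) = {2,3,4}; δ(5,p) = {3}.
Union: {2,3,4,5}.
After p: {2,3,4,5}.

{2,3,4,5}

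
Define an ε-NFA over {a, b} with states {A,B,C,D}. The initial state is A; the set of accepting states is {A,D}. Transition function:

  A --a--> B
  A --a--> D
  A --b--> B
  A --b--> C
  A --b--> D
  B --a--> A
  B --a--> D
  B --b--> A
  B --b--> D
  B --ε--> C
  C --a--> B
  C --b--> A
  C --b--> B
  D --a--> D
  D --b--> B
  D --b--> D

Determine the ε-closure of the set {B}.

{B,C}

Begin with {B}.
B →ε {C}; add C.
ε-closure = {B,C}.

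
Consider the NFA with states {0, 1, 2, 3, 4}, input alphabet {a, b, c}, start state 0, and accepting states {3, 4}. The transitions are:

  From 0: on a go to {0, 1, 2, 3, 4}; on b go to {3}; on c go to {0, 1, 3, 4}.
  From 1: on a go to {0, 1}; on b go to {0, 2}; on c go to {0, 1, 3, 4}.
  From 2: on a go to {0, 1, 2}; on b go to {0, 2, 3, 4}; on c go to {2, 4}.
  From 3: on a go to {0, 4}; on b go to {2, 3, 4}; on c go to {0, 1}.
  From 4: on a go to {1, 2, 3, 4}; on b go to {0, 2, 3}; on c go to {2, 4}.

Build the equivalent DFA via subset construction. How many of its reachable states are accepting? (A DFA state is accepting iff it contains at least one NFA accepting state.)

Start state of the DFA: {0}.
{0} --a--> {0, 1, 2, 3, 4}  [new]
{0} --b--> {3}  [new]
{0} --c--> {0, 1, 3, 4}  [new]
{0, 1, 2, 3, 4} --a--> {0, 1, 2, 3, 4}  [seen]
{0, 1, 2, 3, 4} --b--> {0, 2, 3, 4}  [new]
{0, 1, 2, 3, 4} --c--> {0, 1, 2, 3, 4}  [seen]
{3} --a--> {0, 4}  [new]
{3} --b--> {2, 3, 4}  [new]
{3} --c--> {0, 1}  [new]
{0, 1, 3, 4} --a--> {0, 1, 2, 3, 4}  [seen]
{0, 1, 3, 4} --b--> {0, 2, 3, 4}  [seen]
{0, 1, 3, 4} --c--> {0, 1, 2, 3, 4}  [seen]
{0, 2, 3, 4} --a--> {0, 1, 2, 3, 4}  [seen]
{0, 2, 3, 4} --b--> {0, 2, 3, 4}  [seen]
{0, 2, 3, 4} --c--> {0, 1, 2, 3, 4}  [seen]
{0, 4} --a--> {0, 1, 2, 3, 4}  [seen]
{0, 4} --b--> {0, 2, 3}  [new]
{0, 4} --c--> {0, 1, 2, 3, 4}  [seen]
{2, 3, 4} --a--> {0, 1, 2, 3, 4}  [seen]
{2, 3, 4} --b--> {0, 2, 3, 4}  [seen]
{2, 3, 4} --c--> {0, 1, 2, 4}  [new]
{0, 1} --a--> {0, 1, 2, 3, 4}  [seen]
{0, 1} --b--> {0, 2, 3}  [seen]
{0, 1} --c--> {0, 1, 3, 4}  [seen]
{0, 2, 3} --a--> {0, 1, 2, 3, 4}  [seen]
{0, 2, 3} --b--> {0, 2, 3, 4}  [seen]
{0, 2, 3} --c--> {0, 1, 2, 3, 4}  [seen]
{0, 1, 2, 4} --a--> {0, 1, 2, 3, 4}  [seen]
{0, 1, 2, 4} --b--> {0, 2, 3, 4}  [seen]
{0, 1, 2, 4} --c--> {0, 1, 2, 3, 4}  [seen]
Reachable DFA states: {0}, {0, 1, 2, 3, 4}, {3}, {0, 1, 3, 4}, {0, 2, 3, 4}, {0, 4}, {2, 3, 4}, {0, 1}, {0, 2, 3}, {0, 1, 2, 4}.
Accepting DFA states (contain an NFA accepting state): {0, 1, 2, 3, 4}, {3}, {0, 1, 3, 4}, {0, 2, 3, 4}, {0, 4}, {2, 3, 4}, {0, 2, 3}, {0, 1, 2, 4}.

8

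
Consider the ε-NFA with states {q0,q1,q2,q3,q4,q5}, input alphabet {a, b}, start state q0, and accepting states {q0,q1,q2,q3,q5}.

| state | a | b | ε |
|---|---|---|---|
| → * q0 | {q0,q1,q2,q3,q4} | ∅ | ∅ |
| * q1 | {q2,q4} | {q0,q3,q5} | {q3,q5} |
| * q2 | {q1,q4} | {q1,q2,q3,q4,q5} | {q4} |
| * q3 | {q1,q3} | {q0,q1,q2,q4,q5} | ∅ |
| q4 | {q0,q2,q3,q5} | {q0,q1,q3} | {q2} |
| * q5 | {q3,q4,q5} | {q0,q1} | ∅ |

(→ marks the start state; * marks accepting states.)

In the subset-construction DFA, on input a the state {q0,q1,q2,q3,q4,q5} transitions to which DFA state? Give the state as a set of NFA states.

{q0,q1,q2,q3,q4,q5}

δ(q0,a) = {q0,q1,q2,q3,q4}; δ(q1,a) = {q2,q4}; δ(q2,a) = {q1,q4}; δ(q3,a) = {q1,q3}; δ(q4,a) = {q0,q2,q3,q5}; δ(q5,a) = {q3,q4,q5}.
Union: {q0,q1,q2,q3,q4,q5}.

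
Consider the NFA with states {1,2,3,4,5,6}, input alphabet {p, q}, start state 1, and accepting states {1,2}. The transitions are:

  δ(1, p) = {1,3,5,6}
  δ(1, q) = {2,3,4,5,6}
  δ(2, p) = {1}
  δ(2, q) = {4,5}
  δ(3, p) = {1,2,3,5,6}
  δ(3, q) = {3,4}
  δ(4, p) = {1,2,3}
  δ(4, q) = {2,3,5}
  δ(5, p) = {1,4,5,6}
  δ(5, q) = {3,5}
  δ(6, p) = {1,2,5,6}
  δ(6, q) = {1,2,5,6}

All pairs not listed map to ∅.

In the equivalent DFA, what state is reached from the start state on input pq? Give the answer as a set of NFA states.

Start: {1}.
δ(1,p) = {1,3,5,6}.
Union: {1,3,5,6}.
After p: {1,3,5,6}.
δ(1,q) = {2,3,4,5,6}; δ(3,q) = {3,4}; δ(5,q) = {3,5}; δ(6,q) = {1,2,5,6}.
Union: {1,2,3,4,5,6}.
After q: {1,2,3,4,5,6}.

{1,2,3,4,5,6}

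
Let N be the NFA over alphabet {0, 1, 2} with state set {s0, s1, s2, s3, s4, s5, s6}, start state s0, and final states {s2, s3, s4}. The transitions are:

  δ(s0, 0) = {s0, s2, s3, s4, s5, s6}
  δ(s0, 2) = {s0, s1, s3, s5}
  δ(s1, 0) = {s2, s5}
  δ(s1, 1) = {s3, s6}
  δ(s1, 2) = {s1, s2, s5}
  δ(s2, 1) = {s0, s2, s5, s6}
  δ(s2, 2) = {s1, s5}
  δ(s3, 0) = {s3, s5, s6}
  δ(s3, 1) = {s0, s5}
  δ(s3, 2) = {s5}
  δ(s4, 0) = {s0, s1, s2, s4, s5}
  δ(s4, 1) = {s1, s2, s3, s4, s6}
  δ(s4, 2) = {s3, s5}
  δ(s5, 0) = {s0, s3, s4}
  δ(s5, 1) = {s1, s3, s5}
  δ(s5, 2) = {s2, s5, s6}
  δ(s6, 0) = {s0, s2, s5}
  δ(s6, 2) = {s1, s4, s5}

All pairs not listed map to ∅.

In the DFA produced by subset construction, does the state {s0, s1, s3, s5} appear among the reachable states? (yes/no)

Start state of the DFA: {s0}.
{s0} --0--> {s0, s2, s3, s4, s5, s6}  [new]
{s0} --1--> ∅  [new]
{s0} --2--> {s0, s1, s3, s5}  [new]
{s0, s2, s3, s4, s5, s6} --0--> {s0, s1, s2, s3, s4, s5, s6}  [new]
{s0, s2, s3, s4, s5, s6} --1--> {s0, s1, s2, s3, s4, s5, s6}  [seen]
{s0, s2, s3, s4, s5, s6} --2--> {s0, s1, s2, s3, s4, s5, s6}  [seen]
∅ --0--> ∅  [seen]
∅ --1--> ∅  [seen]
∅ --2--> ∅  [seen]
{s0, s1, s3, s5} --0--> {s0, s2, s3, s4, s5, s6}  [seen]
{s0, s1, s3, s5} --1--> {s0, s1, s3, s5, s6}  [new]
{s0, s1, s3, s5} --2--> {s0, s1, s2, s3, s5, s6}  [new]
{s0, s1, s2, s3, s4, s5, s6} --0--> {s0, s1, s2, s3, s4, s5, s6}  [seen]
{s0, s1, s2, s3, s4, s5, s6} --1--> {s0, s1, s2, s3, s4, s5, s6}  [seen]
{s0, s1, s2, s3, s4, s5, s6} --2--> {s0, s1, s2, s3, s4, s5, s6}  [seen]
{s0, s1, s3, s5, s6} --0--> {s0, s2, s3, s4, s5, s6}  [seen]
{s0, s1, s3, s5, s6} --1--> {s0, s1, s3, s5, s6}  [seen]
{s0, s1, s3, s5, s6} --2--> {s0, s1, s2, s3, s4, s5, s6}  [seen]
{s0, s1, s2, s3, s5, s6} --0--> {s0, s2, s3, s4, s5, s6}  [seen]
{s0, s1, s2, s3, s5, s6} --1--> {s0, s1, s2, s3, s5, s6}  [seen]
{s0, s1, s2, s3, s5, s6} --2--> {s0, s1, s2, s3, s4, s5, s6}  [seen]
Reachable DFA states: {s0}, {s0, s2, s3, s4, s5, s6}, ∅, {s0, s1, s3, s5}, {s0, s1, s2, s3, s4, s5, s6}, {s0, s1, s3, s5, s6}, {s0, s1, s2, s3, s5, s6}.
{s0, s1, s3, s5} is among them.

yes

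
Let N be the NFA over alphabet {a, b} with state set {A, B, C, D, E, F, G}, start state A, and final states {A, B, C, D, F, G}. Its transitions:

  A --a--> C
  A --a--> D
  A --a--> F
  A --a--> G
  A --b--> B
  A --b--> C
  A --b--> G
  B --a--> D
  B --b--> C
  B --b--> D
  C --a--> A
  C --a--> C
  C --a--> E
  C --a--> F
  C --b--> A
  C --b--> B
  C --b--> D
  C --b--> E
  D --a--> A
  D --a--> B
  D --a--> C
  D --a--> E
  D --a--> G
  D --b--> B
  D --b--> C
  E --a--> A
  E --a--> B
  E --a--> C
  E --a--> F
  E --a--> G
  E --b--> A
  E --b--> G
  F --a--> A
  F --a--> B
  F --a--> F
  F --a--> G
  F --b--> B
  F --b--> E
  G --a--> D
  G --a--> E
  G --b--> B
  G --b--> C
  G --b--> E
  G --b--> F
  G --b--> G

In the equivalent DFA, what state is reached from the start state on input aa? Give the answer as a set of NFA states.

{A, B, C, D, E, F, G}

Start: {A}.
δ(A,a) = {C, D, F, G}.
Union: {C, D, F, G}.
After a: {C, D, F, G}.
δ(C,a) = {A, C, E, F}; δ(D,a) = {A, B, C, E, G}; δ(F,a) = {A, B, F, G}; δ(G,a) = {D, E}.
Union: {A, B, C, D, E, F, G}.
After a: {A, B, C, D, E, F, G}.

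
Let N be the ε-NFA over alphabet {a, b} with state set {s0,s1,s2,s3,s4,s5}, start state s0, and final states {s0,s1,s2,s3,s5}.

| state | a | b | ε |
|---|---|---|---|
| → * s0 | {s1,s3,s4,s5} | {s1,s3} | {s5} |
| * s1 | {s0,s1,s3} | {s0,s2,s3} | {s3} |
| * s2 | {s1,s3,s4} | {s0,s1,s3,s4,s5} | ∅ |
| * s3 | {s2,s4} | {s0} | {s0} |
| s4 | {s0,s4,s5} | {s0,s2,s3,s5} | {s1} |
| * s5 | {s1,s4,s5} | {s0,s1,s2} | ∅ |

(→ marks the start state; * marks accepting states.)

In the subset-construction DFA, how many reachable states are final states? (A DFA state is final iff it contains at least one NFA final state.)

Start state of the DFA: {s0,s5} (ε-closure of the NFA start).
{s0,s5} --a--> {s0,s1,s3,s4,s5}  [new]
{s0,s5} --b--> {s0,s1,s2,s3,s5}  [new]
{s0,s1,s3,s4,s5} --a--> {s0,s1,s2,s3,s4,s5}  [new]
{s0,s1,s3,s4,s5} --b--> {s0,s1,s2,s3,s5}  [seen]
{s0,s1,s2,s3,s5} --a--> {s0,s1,s2,s3,s4,s5}  [seen]
{s0,s1,s2,s3,s5} --b--> {s0,s1,s2,s3,s4,s5}  [seen]
{s0,s1,s2,s3,s4,s5} --a--> {s0,s1,s2,s3,s4,s5}  [seen]
{s0,s1,s2,s3,s4,s5} --b--> {s0,s1,s2,s3,s4,s5}  [seen]
Reachable DFA states: {s0,s5}, {s0,s1,s3,s4,s5}, {s0,s1,s2,s3,s5}, {s0,s1,s2,s3,s4,s5}.
Accepting DFA states (contain an NFA accepting state): {s0,s5}, {s0,s1,s3,s4,s5}, {s0,s1,s2,s3,s5}, {s0,s1,s2,s3,s4,s5}.

4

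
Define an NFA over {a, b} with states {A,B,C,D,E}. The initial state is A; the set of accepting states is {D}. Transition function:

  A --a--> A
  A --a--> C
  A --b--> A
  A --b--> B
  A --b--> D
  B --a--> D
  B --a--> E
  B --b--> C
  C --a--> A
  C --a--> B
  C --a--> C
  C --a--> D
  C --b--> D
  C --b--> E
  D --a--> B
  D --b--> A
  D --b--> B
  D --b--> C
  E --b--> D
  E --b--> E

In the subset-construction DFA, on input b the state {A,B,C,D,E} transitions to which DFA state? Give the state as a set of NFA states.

{A,B,C,D,E}

δ(A,b) = {A,B,D}; δ(B,b) = {C}; δ(C,b) = {D,E}; δ(D,b) = {A,B,C}; δ(E,b) = {D,E}.
Union: {A,B,C,D,E}.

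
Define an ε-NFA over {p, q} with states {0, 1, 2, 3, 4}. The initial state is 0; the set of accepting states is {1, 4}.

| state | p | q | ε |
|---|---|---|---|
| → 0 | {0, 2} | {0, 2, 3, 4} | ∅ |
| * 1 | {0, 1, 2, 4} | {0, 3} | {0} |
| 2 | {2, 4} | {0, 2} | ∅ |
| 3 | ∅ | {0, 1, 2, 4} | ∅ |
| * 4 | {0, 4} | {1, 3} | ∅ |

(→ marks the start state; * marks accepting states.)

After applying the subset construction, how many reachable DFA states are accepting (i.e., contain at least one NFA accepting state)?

4

Start state of the DFA: {0} (ε-closure of the NFA start).
{0} --p--> {0, 2}  [new]
{0} --q--> {0, 2, 3, 4}  [new]
{0, 2} --p--> {0, 2, 4}  [new]
{0, 2} --q--> {0, 2, 3, 4}  [seen]
{0, 2, 3, 4} --p--> {0, 2, 4}  [seen]
{0, 2, 3, 4} --q--> {0, 1, 2, 3, 4}  [new]
{0, 2, 4} --p--> {0, 2, 4}  [seen]
{0, 2, 4} --q--> {0, 1, 2, 3, 4}  [seen]
{0, 1, 2, 3, 4} --p--> {0, 1, 2, 4}  [new]
{0, 1, 2, 3, 4} --q--> {0, 1, 2, 3, 4}  [seen]
{0, 1, 2, 4} --p--> {0, 1, 2, 4}  [seen]
{0, 1, 2, 4} --q--> {0, 1, 2, 3, 4}  [seen]
Reachable DFA states: {0}, {0, 2}, {0, 2, 3, 4}, {0, 2, 4}, {0, 1, 2, 3, 4}, {0, 1, 2, 4}.
Accepting DFA states (contain an NFA accepting state): {0, 2, 3, 4}, {0, 2, 4}, {0, 1, 2, 3, 4}, {0, 1, 2, 4}.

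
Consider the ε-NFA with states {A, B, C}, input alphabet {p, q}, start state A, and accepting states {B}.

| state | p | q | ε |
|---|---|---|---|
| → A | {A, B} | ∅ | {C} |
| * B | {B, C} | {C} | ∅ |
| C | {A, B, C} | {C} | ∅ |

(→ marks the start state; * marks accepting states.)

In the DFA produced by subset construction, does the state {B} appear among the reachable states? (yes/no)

no

Start state of the DFA: {A, C} (ε-closure of the NFA start).
{A, C} --p--> {A, B, C}  [new]
{A, C} --q--> {C}  [new]
{A, B, C} --p--> {A, B, C}  [seen]
{A, B, C} --q--> {C}  [seen]
{C} --p--> {A, B, C}  [seen]
{C} --q--> {C}  [seen]
Reachable DFA states: {A, C}, {A, B, C}, {C}.
{B} is not among them.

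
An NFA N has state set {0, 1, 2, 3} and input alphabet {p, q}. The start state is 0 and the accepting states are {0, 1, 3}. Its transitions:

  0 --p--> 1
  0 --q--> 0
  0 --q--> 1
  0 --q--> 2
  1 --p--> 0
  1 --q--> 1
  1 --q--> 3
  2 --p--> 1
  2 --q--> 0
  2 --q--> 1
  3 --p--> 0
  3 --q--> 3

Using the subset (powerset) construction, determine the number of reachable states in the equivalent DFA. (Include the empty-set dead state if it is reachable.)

Start state of the DFA: {0}.
{0} --p--> {1}  [new]
{0} --q--> {0, 1, 2}  [new]
{1} --p--> {0}  [seen]
{1} --q--> {1, 3}  [new]
{0, 1, 2} --p--> {0, 1}  [new]
{0, 1, 2} --q--> {0, 1, 2, 3}  [new]
{1, 3} --p--> {0}  [seen]
{1, 3} --q--> {1, 3}  [seen]
{0, 1} --p--> {0, 1}  [seen]
{0, 1} --q--> {0, 1, 2, 3}  [seen]
{0, 1, 2, 3} --p--> {0, 1}  [seen]
{0, 1, 2, 3} --q--> {0, 1, 2, 3}  [seen]
Reachable DFA states: {0}, {1}, {0, 1, 2}, {1, 3}, {0, 1}, {0, 1, 2, 3}.

6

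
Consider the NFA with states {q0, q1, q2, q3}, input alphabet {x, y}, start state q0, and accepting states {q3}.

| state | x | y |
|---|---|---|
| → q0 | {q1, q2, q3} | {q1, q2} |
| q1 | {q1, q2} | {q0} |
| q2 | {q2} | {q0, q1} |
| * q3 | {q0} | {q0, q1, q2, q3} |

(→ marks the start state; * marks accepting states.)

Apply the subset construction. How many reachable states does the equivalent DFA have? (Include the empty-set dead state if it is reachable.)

Start state of the DFA: {q0}.
{q0} --x--> {q1, q2, q3}  [new]
{q0} --y--> {q1, q2}  [new]
{q1, q2, q3} --x--> {q0, q1, q2}  [new]
{q1, q2, q3} --y--> {q0, q1, q2, q3}  [new]
{q1, q2} --x--> {q1, q2}  [seen]
{q1, q2} --y--> {q0, q1}  [new]
{q0, q1, q2} --x--> {q1, q2, q3}  [seen]
{q0, q1, q2} --y--> {q0, q1, q2}  [seen]
{q0, q1, q2, q3} --x--> {q0, q1, q2, q3}  [seen]
{q0, q1, q2, q3} --y--> {q0, q1, q2, q3}  [seen]
{q0, q1} --x--> {q1, q2, q3}  [seen]
{q0, q1} --y--> {q0, q1, q2}  [seen]
Reachable DFA states: {q0}, {q1, q2, q3}, {q1, q2}, {q0, q1, q2}, {q0, q1, q2, q3}, {q0, q1}.

6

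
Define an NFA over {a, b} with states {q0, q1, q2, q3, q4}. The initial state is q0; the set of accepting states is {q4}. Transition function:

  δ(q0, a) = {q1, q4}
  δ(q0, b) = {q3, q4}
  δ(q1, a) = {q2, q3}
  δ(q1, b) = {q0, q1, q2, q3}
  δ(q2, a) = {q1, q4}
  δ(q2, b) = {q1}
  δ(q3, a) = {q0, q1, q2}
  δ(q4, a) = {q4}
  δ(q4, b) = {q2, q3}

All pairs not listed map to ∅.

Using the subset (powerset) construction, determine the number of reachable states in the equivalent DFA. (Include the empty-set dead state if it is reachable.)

Start state of the DFA: {q0}.
{q0} --a--> {q1, q4}  [new]
{q0} --b--> {q3, q4}  [new]
{q1, q4} --a--> {q2, q3, q4}  [new]
{q1, q4} --b--> {q0, q1, q2, q3}  [new]
{q3, q4} --a--> {q0, q1, q2, q4}  [new]
{q3, q4} --b--> {q2, q3}  [new]
{q2, q3, q4} --a--> {q0, q1, q2, q4}  [seen]
{q2, q3, q4} --b--> {q1, q2, q3}  [new]
{q0, q1, q2, q3} --a--> {q0, q1, q2, q3, q4}  [new]
{q0, q1, q2, q3} --b--> {q0, q1, q2, q3, q4}  [seen]
{q0, q1, q2, q4} --a--> {q1, q2, q3, q4}  [new]
{q0, q1, q2, q4} --b--> {q0, q1, q2, q3, q4}  [seen]
{q2, q3} --a--> {q0, q1, q2, q4}  [seen]
{q2, q3} --b--> {q1}  [new]
{q1, q2, q3} --a--> {q0, q1, q2, q3, q4}  [seen]
{q1, q2, q3} --b--> {q0, q1, q2, q3}  [seen]
{q0, q1, q2, q3, q4} --a--> {q0, q1, q2, q3, q4}  [seen]
{q0, q1, q2, q3, q4} --b--> {q0, q1, q2, q3, q4}  [seen]
{q1, q2, q3, q4} --a--> {q0, q1, q2, q3, q4}  [seen]
{q1, q2, q3, q4} --b--> {q0, q1, q2, q3}  [seen]
{q1} --a--> {q2, q3}  [seen]
{q1} --b--> {q0, q1, q2, q3}  [seen]
Reachable DFA states: {q0}, {q1, q4}, {q3, q4}, {q2, q3, q4}, {q0, q1, q2, q3}, {q0, q1, q2, q4}, {q2, q3}, {q1, q2, q3}, {q0, q1, q2, q3, q4}, {q1, q2, q3, q4}, {q1}.

11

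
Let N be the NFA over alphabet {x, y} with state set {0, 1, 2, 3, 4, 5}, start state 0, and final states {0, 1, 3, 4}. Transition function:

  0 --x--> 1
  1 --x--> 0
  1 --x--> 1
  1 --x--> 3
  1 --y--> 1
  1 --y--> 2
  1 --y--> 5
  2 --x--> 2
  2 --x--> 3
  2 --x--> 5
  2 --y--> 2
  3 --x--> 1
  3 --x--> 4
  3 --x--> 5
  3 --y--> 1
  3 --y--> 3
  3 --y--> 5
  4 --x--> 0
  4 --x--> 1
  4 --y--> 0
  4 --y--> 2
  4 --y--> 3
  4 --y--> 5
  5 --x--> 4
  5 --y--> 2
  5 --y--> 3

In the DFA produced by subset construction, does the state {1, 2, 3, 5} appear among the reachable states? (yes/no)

Start state of the DFA: {0}.
{0} --x--> {1}  [new]
{0} --y--> ∅  [new]
{1} --x--> {0, 1, 3}  [new]
{1} --y--> {1, 2, 5}  [new]
∅ --x--> ∅  [seen]
∅ --y--> ∅  [seen]
{0, 1, 3} --x--> {0, 1, 3, 4, 5}  [new]
{0, 1, 3} --y--> {1, 2, 3, 5}  [new]
{1, 2, 5} --x--> {0, 1, 2, 3, 4, 5}  [new]
{1, 2, 5} --y--> {1, 2, 3, 5}  [seen]
{0, 1, 3, 4, 5} --x--> {0, 1, 3, 4, 5}  [seen]
{0, 1, 3, 4, 5} --y--> {0, 1, 2, 3, 5}  [new]
{1, 2, 3, 5} --x--> {0, 1, 2, 3, 4, 5}  [seen]
{1, 2, 3, 5} --y--> {1, 2, 3, 5}  [seen]
{0, 1, 2, 3, 4, 5} --x--> {0, 1, 2, 3, 4, 5}  [seen]
{0, 1, 2, 3, 4, 5} --y--> {0, 1, 2, 3, 5}  [seen]
{0, 1, 2, 3, 5} --x--> {0, 1, 2, 3, 4, 5}  [seen]
{0, 1, 2, 3, 5} --y--> {1, 2, 3, 5}  [seen]
Reachable DFA states: {0}, {1}, ∅, {0, 1, 3}, {1, 2, 5}, {0, 1, 3, 4, 5}, {1, 2, 3, 5}, {0, 1, 2, 3, 4, 5}, {0, 1, 2, 3, 5}.
{1, 2, 3, 5} is among them.

yes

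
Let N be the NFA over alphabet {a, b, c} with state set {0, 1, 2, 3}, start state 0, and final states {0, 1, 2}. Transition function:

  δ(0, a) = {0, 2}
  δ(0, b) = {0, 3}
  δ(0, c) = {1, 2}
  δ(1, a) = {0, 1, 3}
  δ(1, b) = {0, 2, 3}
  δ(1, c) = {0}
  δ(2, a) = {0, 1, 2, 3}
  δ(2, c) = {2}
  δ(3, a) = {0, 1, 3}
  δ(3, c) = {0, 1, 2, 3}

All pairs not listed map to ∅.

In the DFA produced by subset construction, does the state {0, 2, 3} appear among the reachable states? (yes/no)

Start state of the DFA: {0}.
{0} --a--> {0, 2}  [new]
{0} --b--> {0, 3}  [new]
{0} --c--> {1, 2}  [new]
{0, 2} --a--> {0, 1, 2, 3}  [new]
{0, 2} --b--> {0, 3}  [seen]
{0, 2} --c--> {1, 2}  [seen]
{0, 3} --a--> {0, 1, 2, 3}  [seen]
{0, 3} --b--> {0, 3}  [seen]
{0, 3} --c--> {0, 1, 2, 3}  [seen]
{1, 2} --a--> {0, 1, 2, 3}  [seen]
{1, 2} --b--> {0, 2, 3}  [new]
{1, 2} --c--> {0, 2}  [seen]
{0, 1, 2, 3} --a--> {0, 1, 2, 3}  [seen]
{0, 1, 2, 3} --b--> {0, 2, 3}  [seen]
{0, 1, 2, 3} --c--> {0, 1, 2, 3}  [seen]
{0, 2, 3} --a--> {0, 1, 2, 3}  [seen]
{0, 2, 3} --b--> {0, 3}  [seen]
{0, 2, 3} --c--> {0, 1, 2, 3}  [seen]
Reachable DFA states: {0}, {0, 2}, {0, 3}, {1, 2}, {0, 1, 2, 3}, {0, 2, 3}.
{0, 2, 3} is among them.

yes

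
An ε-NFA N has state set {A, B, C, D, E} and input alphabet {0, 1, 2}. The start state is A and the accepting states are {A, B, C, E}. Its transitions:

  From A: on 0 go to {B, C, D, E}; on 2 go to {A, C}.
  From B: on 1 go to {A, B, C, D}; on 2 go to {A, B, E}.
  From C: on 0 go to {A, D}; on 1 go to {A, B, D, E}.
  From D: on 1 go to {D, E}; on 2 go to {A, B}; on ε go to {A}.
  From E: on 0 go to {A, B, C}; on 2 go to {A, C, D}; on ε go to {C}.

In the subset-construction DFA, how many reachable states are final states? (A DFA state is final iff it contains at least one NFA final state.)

3

Start state of the DFA: {A} (ε-closure of the NFA start).
{A} --0--> {A, B, C, D, E}  [new]
{A} --1--> ∅  [new]
{A} --2--> {A, C}  [new]
{A, B, C, D, E} --0--> {A, B, C, D, E}  [seen]
{A, B, C, D, E} --1--> {A, B, C, D, E}  [seen]
{A, B, C, D, E} --2--> {A, B, C, D, E}  [seen]
∅ --0--> ∅  [seen]
∅ --1--> ∅  [seen]
∅ --2--> ∅  [seen]
{A, C} --0--> {A, B, C, D, E}  [seen]
{A, C} --1--> {A, B, C, D, E}  [seen]
{A, C} --2--> {A, C}  [seen]
Reachable DFA states: {A}, {A, B, C, D, E}, ∅, {A, C}.
Accepting DFA states (contain an NFA accepting state): {A}, {A, B, C, D, E}, {A, C}.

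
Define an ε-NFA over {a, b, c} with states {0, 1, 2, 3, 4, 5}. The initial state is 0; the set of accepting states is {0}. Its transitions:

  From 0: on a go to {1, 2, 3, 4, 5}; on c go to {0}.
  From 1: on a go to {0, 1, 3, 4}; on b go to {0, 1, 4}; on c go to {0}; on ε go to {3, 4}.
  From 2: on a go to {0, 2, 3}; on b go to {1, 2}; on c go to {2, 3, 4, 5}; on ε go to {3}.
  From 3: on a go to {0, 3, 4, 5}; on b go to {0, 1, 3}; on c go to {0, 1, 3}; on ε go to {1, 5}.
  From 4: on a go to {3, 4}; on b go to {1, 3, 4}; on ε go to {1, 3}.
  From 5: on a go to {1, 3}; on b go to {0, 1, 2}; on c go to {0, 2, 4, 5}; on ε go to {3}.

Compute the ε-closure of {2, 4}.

Begin with {2, 4}.
2 →ε {3}; add 3.
3 →ε {1, 5}; add 1, 5.
ε-closure = {1, 2, 3, 4, 5}.

{1, 2, 3, 4, 5}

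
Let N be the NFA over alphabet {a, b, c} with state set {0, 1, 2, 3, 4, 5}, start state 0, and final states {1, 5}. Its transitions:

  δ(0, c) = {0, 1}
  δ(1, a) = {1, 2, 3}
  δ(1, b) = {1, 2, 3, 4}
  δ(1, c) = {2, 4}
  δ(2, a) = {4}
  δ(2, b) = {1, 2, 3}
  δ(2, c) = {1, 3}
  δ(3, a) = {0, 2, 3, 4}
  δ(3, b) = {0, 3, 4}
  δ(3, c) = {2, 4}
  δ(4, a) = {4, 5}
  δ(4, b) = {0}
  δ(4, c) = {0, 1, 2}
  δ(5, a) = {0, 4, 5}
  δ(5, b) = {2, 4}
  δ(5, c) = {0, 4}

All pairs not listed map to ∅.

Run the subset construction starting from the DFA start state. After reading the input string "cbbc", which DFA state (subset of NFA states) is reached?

Start: {0}.
δ(0,c) = {0, 1}.
Union: {0, 1}.
After c: {0, 1}.
δ(0,b) = ∅; δ(1,b) = {1, 2, 3, 4}.
Union: {1, 2, 3, 4}.
After b: {1, 2, 3, 4}.
δ(1,b) = {1, 2, 3, 4}; δ(2,b) = {1, 2, 3}; δ(3,b) = {0, 3, 4}; δ(4,b) = {0}.
Union: {0, 1, 2, 3, 4}.
After b: {0, 1, 2, 3, 4}.
δ(0,c) = {0, 1}; δ(1,c) = {2, 4}; δ(2,c) = {1, 3}; δ(3,c) = {2, 4}; δ(4,c) = {0, 1, 2}.
Union: {0, 1, 2, 3, 4}.
After c: {0, 1, 2, 3, 4}.

{0, 1, 2, 3, 4}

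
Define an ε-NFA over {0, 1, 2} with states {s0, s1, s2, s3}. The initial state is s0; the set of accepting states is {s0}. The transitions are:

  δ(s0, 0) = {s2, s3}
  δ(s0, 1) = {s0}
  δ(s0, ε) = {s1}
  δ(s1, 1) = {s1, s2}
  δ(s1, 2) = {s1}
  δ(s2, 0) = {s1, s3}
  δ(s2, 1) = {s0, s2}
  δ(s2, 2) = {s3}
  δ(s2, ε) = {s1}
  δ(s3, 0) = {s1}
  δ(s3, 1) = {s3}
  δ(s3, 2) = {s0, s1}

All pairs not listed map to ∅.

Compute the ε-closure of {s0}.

{s0, s1}

Begin with {s0}.
s0 →ε {s1}; add s1.
ε-closure = {s0, s1}.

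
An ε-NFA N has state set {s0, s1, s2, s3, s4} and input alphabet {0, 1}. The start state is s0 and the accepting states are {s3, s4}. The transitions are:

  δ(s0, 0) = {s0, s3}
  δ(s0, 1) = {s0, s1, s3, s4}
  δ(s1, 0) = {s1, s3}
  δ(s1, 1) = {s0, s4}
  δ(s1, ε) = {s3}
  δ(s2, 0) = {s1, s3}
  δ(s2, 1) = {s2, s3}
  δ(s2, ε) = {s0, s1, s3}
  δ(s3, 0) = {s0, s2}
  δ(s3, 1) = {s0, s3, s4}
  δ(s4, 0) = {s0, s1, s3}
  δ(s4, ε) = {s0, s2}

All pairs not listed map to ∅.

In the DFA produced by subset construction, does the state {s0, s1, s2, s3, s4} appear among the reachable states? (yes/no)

Start state of the DFA: {s0} (ε-closure of the NFA start).
{s0} --0--> {s0, s3}  [new]
{s0} --1--> {s0, s1, s2, s3, s4}  [new]
{s0, s3} --0--> {s0, s1, s2, s3}  [new]
{s0, s3} --1--> {s0, s1, s2, s3, s4}  [seen]
{s0, s1, s2, s3, s4} --0--> {s0, s1, s2, s3}  [seen]
{s0, s1, s2, s3, s4} --1--> {s0, s1, s2, s3, s4}  [seen]
{s0, s1, s2, s3} --0--> {s0, s1, s2, s3}  [seen]
{s0, s1, s2, s3} --1--> {s0, s1, s2, s3, s4}  [seen]
Reachable DFA states: {s0}, {s0, s3}, {s0, s1, s2, s3, s4}, {s0, s1, s2, s3}.
{s0, s1, s2, s3, s4} is among them.

yes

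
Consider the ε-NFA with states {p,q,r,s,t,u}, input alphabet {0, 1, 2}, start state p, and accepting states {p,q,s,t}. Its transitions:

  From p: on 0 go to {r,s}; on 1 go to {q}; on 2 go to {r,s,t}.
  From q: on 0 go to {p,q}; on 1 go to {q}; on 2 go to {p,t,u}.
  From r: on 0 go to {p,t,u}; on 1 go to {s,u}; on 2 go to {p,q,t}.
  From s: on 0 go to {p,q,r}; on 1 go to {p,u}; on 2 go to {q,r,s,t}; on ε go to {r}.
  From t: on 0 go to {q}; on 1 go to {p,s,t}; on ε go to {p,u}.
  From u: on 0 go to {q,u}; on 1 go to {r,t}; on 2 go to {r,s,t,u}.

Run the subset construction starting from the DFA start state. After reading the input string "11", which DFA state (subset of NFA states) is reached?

{q}

Start: {p}.
δ(p,1) = {q}.
Union: {q}.
After 1: {q}.
δ(q,1) = {q}.
Union: {q}.
After 1: {q}.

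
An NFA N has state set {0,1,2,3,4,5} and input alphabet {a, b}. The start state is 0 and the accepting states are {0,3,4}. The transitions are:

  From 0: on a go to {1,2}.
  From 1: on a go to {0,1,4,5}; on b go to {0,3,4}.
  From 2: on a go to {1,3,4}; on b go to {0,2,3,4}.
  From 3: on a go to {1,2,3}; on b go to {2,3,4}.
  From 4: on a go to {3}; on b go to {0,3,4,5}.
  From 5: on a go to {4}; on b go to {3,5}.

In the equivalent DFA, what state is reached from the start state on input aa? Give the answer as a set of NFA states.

Start: {0}.
δ(0,a) = {1,2}.
Union: {1,2}.
After a: {1,2}.
δ(1,a) = {0,1,4,5}; δ(2,a) = {1,3,4}.
Union: {0,1,3,4,5}.
After a: {0,1,3,4,5}.

{0,1,3,4,5}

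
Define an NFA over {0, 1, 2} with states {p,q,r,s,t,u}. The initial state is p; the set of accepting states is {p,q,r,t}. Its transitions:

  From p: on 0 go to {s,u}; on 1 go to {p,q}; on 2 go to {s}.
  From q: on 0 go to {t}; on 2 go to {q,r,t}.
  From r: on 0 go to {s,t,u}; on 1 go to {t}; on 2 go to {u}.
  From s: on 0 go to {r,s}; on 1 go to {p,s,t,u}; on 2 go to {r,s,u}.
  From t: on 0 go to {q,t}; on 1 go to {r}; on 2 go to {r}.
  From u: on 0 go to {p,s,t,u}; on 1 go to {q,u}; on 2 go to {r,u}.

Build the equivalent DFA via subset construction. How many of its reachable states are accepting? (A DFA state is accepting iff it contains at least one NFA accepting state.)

Start state of the DFA: {p}.
{p} --0--> {s,u}  [new]
{p} --1--> {p,q}  [new]
{p} --2--> {s}  [new]
{s,u} --0--> {p,r,s,t,u}  [new]
{s,u} --1--> {p,q,s,t,u}  [new]
{s,u} --2--> {r,s,u}  [new]
{p,q} --0--> {s,t,u}  [new]
{p,q} --1--> {p,q}  [seen]
{p,q} --2--> {q,r,s,t}  [new]
{s} --0--> {r,s}  [new]
{s} --1--> {p,s,t,u}  [new]
{s} --2--> {r,s,u}  [seen]
{p,r,s,t,u} --0--> {p,q,r,s,t,u}  [new]
{p,r,s,t,u} --1--> {p,q,r,s,t,u}  [seen]
{p,r,s,t,u} --2--> {r,s,u}  [seen]
{p,q,s,t,u} --0--> {p,q,r,s,t,u}  [seen]
{p,q,s,t,u} --1--> {p,q,r,s,t,u}  [seen]
{p,q,s,t,u} --2--> {q,r,s,t,u}  [new]
{r,s,u} --0--> {p,r,s,t,u}  [seen]
{r,s,u} --1--> {p,q,s,t,u}  [seen]
{r,s,u} --2--> {r,s,u}  [seen]
{s,t,u} --0--> {p,q,r,s,t,u}  [seen]
{s,t,u} --1--> {p,q,r,s,t,u}  [seen]
{s,t,u} --2--> {r,s,u}  [seen]
{q,r,s,t} --0--> {q,r,s,t,u}  [seen]
{q,r,s,t} --1--> {p,r,s,t,u}  [seen]
{q,r,s,t} --2--> {q,r,s,t,u}  [seen]
{r,s} --0--> {r,s,t,u}  [new]
{r,s} --1--> {p,s,t,u}  [seen]
{r,s} --2--> {r,s,u}  [seen]
{p,s,t,u} --0--> {p,q,r,s,t,u}  [seen]
{p,s,t,u} --1--> {p,q,r,s,t,u}  [seen]
{p,s,t,u} --2--> {r,s,u}  [seen]
{p,q,r,s,t,u} --0--> {p,q,r,s,t,u}  [seen]
{p,q,r,s,t,u} --1--> {p,q,r,s,t,u}  [seen]
{p,q,r,s,t,u} --2--> {q,r,s,t,u}  [seen]
{q,r,s,t,u} --0--> {p,q,r,s,t,u}  [seen]
{q,r,s,t,u} --1--> {p,q,r,s,t,u}  [seen]
{q,r,s,t,u} --2--> {q,r,s,t,u}  [seen]
{r,s,t,u} --0--> {p,q,r,s,t,u}  [seen]
{r,s,t,u} --1--> {p,q,r,s,t,u}  [seen]
{r,s,t,u} --2--> {r,s,u}  [seen]
Reachable DFA states: {p}, {s,u}, {p,q}, {s}, {p,r,s,t,u}, {p,q,s,t,u}, {r,s,u}, {s,t,u}, {q,r,s,t}, {r,s}, {p,s,t,u}, {p,q,r,s,t,u}, {q,r,s,t,u}, {r,s,t,u}.
Accepting DFA states (contain an NFA accepting state): {p}, {p,q}, {p,r,s,t,u}, {p,q,s,t,u}, {r,s,u}, {s,t,u}, {q,r,s,t}, {r,s}, {p,s,t,u}, {p,q,r,s,t,u}, {q,r,s,t,u}, {r,s,t,u}.

12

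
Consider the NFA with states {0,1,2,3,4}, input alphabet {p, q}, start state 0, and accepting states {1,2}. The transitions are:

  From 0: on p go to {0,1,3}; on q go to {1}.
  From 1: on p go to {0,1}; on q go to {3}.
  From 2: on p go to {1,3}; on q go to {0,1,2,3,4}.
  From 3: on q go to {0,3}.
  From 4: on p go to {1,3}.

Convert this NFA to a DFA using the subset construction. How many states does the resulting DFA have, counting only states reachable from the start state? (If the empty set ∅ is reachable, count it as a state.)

Start state of the DFA: {0}.
{0} --p--> {0,1,3}  [new]
{0} --q--> {1}  [new]
{0,1,3} --p--> {0,1,3}  [seen]
{0,1,3} --q--> {0,1,3}  [seen]
{1} --p--> {0,1}  [new]
{1} --q--> {3}  [new]
{0,1} --p--> {0,1,3}  [seen]
{0,1} --q--> {1,3}  [new]
{3} --p--> ∅  [new]
{3} --q--> {0,3}  [new]
{1,3} --p--> {0,1}  [seen]
{1,3} --q--> {0,3}  [seen]
∅ --p--> ∅  [seen]
∅ --q--> ∅  [seen]
{0,3} --p--> {0,1,3}  [seen]
{0,3} --q--> {0,1,3}  [seen]
Reachable DFA states: {0}, {0,1,3}, {1}, {0,1}, {3}, {1,3}, ∅, {0,3}.

8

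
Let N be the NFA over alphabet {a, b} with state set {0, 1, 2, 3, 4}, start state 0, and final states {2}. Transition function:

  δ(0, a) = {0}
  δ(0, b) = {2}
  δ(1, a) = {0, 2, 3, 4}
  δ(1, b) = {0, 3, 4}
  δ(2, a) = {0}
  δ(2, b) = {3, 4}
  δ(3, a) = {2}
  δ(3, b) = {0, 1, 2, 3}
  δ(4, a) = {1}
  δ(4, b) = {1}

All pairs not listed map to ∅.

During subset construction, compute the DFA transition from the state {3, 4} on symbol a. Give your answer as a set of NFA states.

δ(3,a) = {2}; δ(4,a) = {1}.
Union: {1, 2}.

{1, 2}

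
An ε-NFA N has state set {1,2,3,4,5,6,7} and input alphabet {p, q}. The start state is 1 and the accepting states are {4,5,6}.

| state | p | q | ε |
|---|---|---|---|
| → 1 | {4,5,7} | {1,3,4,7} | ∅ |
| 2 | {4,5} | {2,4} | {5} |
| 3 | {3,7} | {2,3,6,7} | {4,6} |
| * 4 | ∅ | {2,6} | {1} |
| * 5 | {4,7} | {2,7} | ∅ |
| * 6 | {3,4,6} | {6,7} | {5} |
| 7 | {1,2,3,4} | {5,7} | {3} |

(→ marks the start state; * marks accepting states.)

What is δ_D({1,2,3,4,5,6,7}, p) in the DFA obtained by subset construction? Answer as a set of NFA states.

δ(1,p) = {4,5,7}; δ(2,p) = {4,5}; δ(3,p) = {3,7}; δ(4,p) = ∅; δ(5,p) = {4,7}; δ(6,p) = {3,4,6}; δ(7,p) = {1,2,3,4}.
Union: {1,2,3,4,5,6,7}.

{1,2,3,4,5,6,7}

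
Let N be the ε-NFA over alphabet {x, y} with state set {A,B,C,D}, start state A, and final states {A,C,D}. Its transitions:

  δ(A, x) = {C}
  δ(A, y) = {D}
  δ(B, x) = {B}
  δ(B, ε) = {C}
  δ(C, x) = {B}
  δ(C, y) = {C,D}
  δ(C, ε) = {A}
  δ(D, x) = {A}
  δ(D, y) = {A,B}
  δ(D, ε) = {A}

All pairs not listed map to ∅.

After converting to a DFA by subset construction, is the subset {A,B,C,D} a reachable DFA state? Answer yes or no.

Start state of the DFA: {A} (ε-closure of the NFA start).
{A} --x--> {A,C}  [new]
{A} --y--> {A,D}  [new]
{A,C} --x--> {A,B,C}  [new]
{A,C} --y--> {A,C,D}  [new]
{A,D} --x--> {A,C}  [seen]
{A,D} --y--> {A,B,C,D}  [new]
{A,B,C} --x--> {A,B,C}  [seen]
{A,B,C} --y--> {A,C,D}  [seen]
{A,C,D} --x--> {A,B,C}  [seen]
{A,C,D} --y--> {A,B,C,D}  [seen]
{A,B,C,D} --x--> {A,B,C}  [seen]
{A,B,C,D} --y--> {A,B,C,D}  [seen]
Reachable DFA states: {A}, {A,C}, {A,D}, {A,B,C}, {A,C,D}, {A,B,C,D}.
{A,B,C,D} is among them.

yes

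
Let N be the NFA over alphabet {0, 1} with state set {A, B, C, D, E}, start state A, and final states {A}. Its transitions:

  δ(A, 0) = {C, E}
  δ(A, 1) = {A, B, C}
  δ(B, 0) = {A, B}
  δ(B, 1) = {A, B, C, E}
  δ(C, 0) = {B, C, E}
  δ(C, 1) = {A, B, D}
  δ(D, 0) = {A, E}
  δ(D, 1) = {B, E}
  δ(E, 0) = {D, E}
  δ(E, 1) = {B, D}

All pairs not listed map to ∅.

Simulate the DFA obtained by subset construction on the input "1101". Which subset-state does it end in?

{A, B, C, D, E}

Start: {A}.
δ(A,1) = {A, B, C}.
Union: {A, B, C}.
After 1: {A, B, C}.
δ(A,1) = {A, B, C}; δ(B,1) = {A, B, C, E}; δ(C,1) = {A, B, D}.
Union: {A, B, C, D, E}.
After 1: {A, B, C, D, E}.
δ(A,0) = {C, E}; δ(B,0) = {A, B}; δ(C,0) = {B, C, E}; δ(D,0) = {A, E}; δ(E,0) = {D, E}.
Union: {A, B, C, D, E}.
After 0: {A, B, C, D, E}.
δ(A,1) = {A, B, C}; δ(B,1) = {A, B, C, E}; δ(C,1) = {A, B, D}; δ(D,1) = {B, E}; δ(E,1) = {B, D}.
Union: {A, B, C, D, E}.
After 1: {A, B, C, D, E}.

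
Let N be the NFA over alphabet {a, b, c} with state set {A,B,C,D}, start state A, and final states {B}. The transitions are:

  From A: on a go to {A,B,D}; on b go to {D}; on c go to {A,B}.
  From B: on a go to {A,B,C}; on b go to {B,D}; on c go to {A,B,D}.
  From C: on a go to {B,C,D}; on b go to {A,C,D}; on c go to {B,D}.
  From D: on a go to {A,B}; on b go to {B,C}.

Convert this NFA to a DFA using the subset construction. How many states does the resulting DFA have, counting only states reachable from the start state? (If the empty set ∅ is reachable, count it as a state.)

10

Start state of the DFA: {A}.
{A} --a--> {A,B,D}  [new]
{A} --b--> {D}  [new]
{A} --c--> {A,B}  [new]
{A,B,D} --a--> {A,B,C,D}  [new]
{A,B,D} --b--> {B,C,D}  [new]
{A,B,D} --c--> {A,B,D}  [seen]
{D} --a--> {A,B}  [seen]
{D} --b--> {B,C}  [new]
{D} --c--> ∅  [new]
{A,B} --a--> {A,B,C,D}  [seen]
{A,B} --b--> {B,D}  [new]
{A,B} --c--> {A,B,D}  [seen]
{A,B,C,D} --a--> {A,B,C,D}  [seen]
{A,B,C,D} --b--> {A,B,C,D}  [seen]
{A,B,C,D} --c--> {A,B,D}  [seen]
{B,C,D} --a--> {A,B,C,D}  [seen]
{B,C,D} --b--> {A,B,C,D}  [seen]
{B,C,D} --c--> {A,B,D}  [seen]
{B,C} --a--> {A,B,C,D}  [seen]
{B,C} --b--> {A,B,C,D}  [seen]
{B,C} --c--> {A,B,D}  [seen]
∅ --a--> ∅  [seen]
∅ --b--> ∅  [seen]
∅ --c--> ∅  [seen]
{B,D} --a--> {A,B,C}  [new]
{B,D} --b--> {B,C,D}  [seen]
{B,D} --c--> {A,B,D}  [seen]
{A,B,C} --a--> {A,B,C,D}  [seen]
{A,B,C} --b--> {A,B,C,D}  [seen]
{A,B,C} --c--> {A,B,D}  [seen]
Reachable DFA states: {A}, {A,B,D}, {D}, {A,B}, {A,B,C,D}, {B,C,D}, {B,C}, ∅, {B,D}, {A,B,C}.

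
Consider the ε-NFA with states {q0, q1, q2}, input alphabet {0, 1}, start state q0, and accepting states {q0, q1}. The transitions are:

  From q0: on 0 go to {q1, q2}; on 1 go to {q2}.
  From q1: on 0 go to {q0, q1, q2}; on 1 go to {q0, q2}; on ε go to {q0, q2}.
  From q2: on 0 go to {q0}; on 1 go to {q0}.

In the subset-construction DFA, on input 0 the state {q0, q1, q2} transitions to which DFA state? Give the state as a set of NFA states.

{q0, q1, q2}

δ(q0,0) = {q1, q2}; δ(q1,0) = {q0, q1, q2}; δ(q2,0) = {q0}.
Union: {q0, q1, q2}.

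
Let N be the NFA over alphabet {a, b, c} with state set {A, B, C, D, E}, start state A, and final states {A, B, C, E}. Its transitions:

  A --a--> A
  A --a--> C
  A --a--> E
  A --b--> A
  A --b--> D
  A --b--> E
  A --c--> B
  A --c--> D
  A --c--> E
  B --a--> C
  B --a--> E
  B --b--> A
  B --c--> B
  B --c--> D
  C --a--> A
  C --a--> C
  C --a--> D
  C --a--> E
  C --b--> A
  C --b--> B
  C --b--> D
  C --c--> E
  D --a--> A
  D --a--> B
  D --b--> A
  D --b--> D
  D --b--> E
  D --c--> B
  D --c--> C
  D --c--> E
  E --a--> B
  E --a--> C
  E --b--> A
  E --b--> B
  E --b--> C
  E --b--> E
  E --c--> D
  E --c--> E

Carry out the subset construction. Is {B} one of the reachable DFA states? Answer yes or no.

no

Start state of the DFA: {A}.
{A} --a--> {A, C, E}  [new]
{A} --b--> {A, D, E}  [new]
{A} --c--> {B, D, E}  [new]
{A, C, E} --a--> {A, B, C, D, E}  [new]
{A, C, E} --b--> {A, B, C, D, E}  [seen]
{A, C, E} --c--> {B, D, E}  [seen]
{A, D, E} --a--> {A, B, C, E}  [new]
{A, D, E} --b--> {A, B, C, D, E}  [seen]
{A, D, E} --c--> {B, C, D, E}  [new]
{B, D, E} --a--> {A, B, C, E}  [seen]
{B, D, E} --b--> {A, B, C, D, E}  [seen]
{B, D, E} --c--> {B, C, D, E}  [seen]
{A, B, C, D, E} --a--> {A, B, C, D, E}  [seen]
{A, B, C, D, E} --b--> {A, B, C, D, E}  [seen]
{A, B, C, D, E} --c--> {B, C, D, E}  [seen]
{A, B, C, E} --a--> {A, B, C, D, E}  [seen]
{A, B, C, E} --b--> {A, B, C, D, E}  [seen]
{A, B, C, E} --c--> {B, D, E}  [seen]
{B, C, D, E} --a--> {A, B, C, D, E}  [seen]
{B, C, D, E} --b--> {A, B, C, D, E}  [seen]
{B, C, D, E} --c--> {B, C, D, E}  [seen]
Reachable DFA states: {A}, {A, C, E}, {A, D, E}, {B, D, E}, {A, B, C, D, E}, {A, B, C, E}, {B, C, D, E}.
{B} is not among them.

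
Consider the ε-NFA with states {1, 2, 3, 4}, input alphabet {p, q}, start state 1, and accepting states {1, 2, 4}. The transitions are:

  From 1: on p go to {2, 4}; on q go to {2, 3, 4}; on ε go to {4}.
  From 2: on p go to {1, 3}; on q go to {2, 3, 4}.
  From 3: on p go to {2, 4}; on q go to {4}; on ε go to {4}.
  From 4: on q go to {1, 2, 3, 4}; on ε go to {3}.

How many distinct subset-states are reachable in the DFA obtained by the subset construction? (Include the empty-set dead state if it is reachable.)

3

Start state of the DFA: {1, 3, 4} (ε-closure of the NFA start).
{1, 3, 4} --p--> {2, 3, 4}  [new]
{1, 3, 4} --q--> {1, 2, 3, 4}  [new]
{2, 3, 4} --p--> {1, 2, 3, 4}  [seen]
{2, 3, 4} --q--> {1, 2, 3, 4}  [seen]
{1, 2, 3, 4} --p--> {1, 2, 3, 4}  [seen]
{1, 2, 3, 4} --q--> {1, 2, 3, 4}  [seen]
Reachable DFA states: {1, 3, 4}, {2, 3, 4}, {1, 2, 3, 4}.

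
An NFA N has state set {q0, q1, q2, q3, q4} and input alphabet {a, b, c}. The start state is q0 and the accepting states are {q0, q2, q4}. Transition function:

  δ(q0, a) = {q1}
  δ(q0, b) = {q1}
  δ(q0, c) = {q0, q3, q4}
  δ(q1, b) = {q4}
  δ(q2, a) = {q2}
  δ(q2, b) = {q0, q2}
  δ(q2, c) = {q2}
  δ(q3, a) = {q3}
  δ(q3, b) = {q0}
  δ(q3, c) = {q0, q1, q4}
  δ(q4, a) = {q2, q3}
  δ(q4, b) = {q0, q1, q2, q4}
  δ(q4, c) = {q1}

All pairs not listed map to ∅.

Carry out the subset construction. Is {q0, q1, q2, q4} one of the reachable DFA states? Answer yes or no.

yes

Start state of the DFA: {q0}.
{q0} --a--> {q1}  [new]
{q0} --b--> {q1}  [seen]
{q0} --c--> {q0, q3, q4}  [new]
{q1} --a--> ∅  [new]
{q1} --b--> {q4}  [new]
{q1} --c--> ∅  [seen]
{q0, q3, q4} --a--> {q1, q2, q3}  [new]
{q0, q3, q4} --b--> {q0, q1, q2, q4}  [new]
{q0, q3, q4} --c--> {q0, q1, q3, q4}  [new]
∅ --a--> ∅  [seen]
∅ --b--> ∅  [seen]
∅ --c--> ∅  [seen]
{q4} --a--> {q2, q3}  [new]
{q4} --b--> {q0, q1, q2, q4}  [seen]
{q4} --c--> {q1}  [seen]
{q1, q2, q3} --a--> {q2, q3}  [seen]
{q1, q2, q3} --b--> {q0, q2, q4}  [new]
{q1, q2, q3} --c--> {q0, q1, q2, q4}  [seen]
{q0, q1, q2, q4} --a--> {q1, q2, q3}  [seen]
{q0, q1, q2, q4} --b--> {q0, q1, q2, q4}  [seen]
{q0, q1, q2, q4} --c--> {q0, q1, q2, q3, q4}  [new]
{q0, q1, q3, q4} --a--> {q1, q2, q3}  [seen]
{q0, q1, q3, q4} --b--> {q0, q1, q2, q4}  [seen]
{q0, q1, q3, q4} --c--> {q0, q1, q3, q4}  [seen]
{q2, q3} --a--> {q2, q3}  [seen]
{q2, q3} --b--> {q0, q2}  [new]
{q2, q3} --c--> {q0, q1, q2, q4}  [seen]
{q0, q2, q4} --a--> {q1, q2, q3}  [seen]
{q0, q2, q4} --b--> {q0, q1, q2, q4}  [seen]
{q0, q2, q4} --c--> {q0, q1, q2, q3, q4}  [seen]
{q0, q1, q2, q3, q4} --a--> {q1, q2, q3}  [seen]
{q0, q1, q2, q3, q4} --b--> {q0, q1, q2, q4}  [seen]
{q0, q1, q2, q3, q4} --c--> {q0, q1, q2, q3, q4}  [seen]
{q0, q2} --a--> {q1, q2}  [new]
{q0, q2} --b--> {q0, q1, q2}  [new]
{q0, q2} --c--> {q0, q2, q3, q4}  [new]
{q1, q2} --a--> {q2}  [new]
{q1, q2} --b--> {q0, q2, q4}  [seen]
{q1, q2} --c--> {q2}  [seen]
{q0, q1, q2} --a--> {q1, q2}  [seen]
{q0, q1, q2} --b--> {q0, q1, q2, q4}  [seen]
{q0, q1, q2} --c--> {q0, q2, q3, q4}  [seen]
{q0, q2, q3, q4} --a--> {q1, q2, q3}  [seen]
{q0, q2, q3, q4} --b--> {q0, q1, q2, q4}  [seen]
{q0, q2, q3, q4} --c--> {q0, q1, q2, q3, q4}  [seen]
{q2} --a--> {q2}  [seen]
{q2} --b--> {q0, q2}  [seen]
{q2} --c--> {q2}  [seen]
Reachable DFA states: {q0}, {q1}, {q0, q3, q4}, ∅, {q4}, {q1, q2, q3}, {q0, q1, q2, q4}, {q0, q1, q3, q4}, {q2, q3}, {q0, q2, q4}, {q0, q1, q2, q3, q4}, {q0, q2}, {q1, q2}, {q0, q1, q2}, {q0, q2, q3, q4}, {q2}.
{q0, q1, q2, q4} is among them.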